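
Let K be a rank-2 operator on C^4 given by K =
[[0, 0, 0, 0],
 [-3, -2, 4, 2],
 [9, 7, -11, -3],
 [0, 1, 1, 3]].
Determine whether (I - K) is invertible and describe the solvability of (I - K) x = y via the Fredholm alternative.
(I - K) is invertible (det(I - K) = -33 ≠ 0), so for every y in C^4 the equation (I - K) x = y has a unique solution.

K has rank 2 and factors as K = U V^T = u1 v1^T + u2 v2^T with u1 = (0, 1, -3, 0), v1 = (-3, -3, 3, -1), u2 = (0, -1, 2, -1), v2 = (0, -1, -1, -3) (multiplying out reproduces the displayed K). The nonzero eigenvalues of U V^T coincide with those of the 2 x 2 matrix G = V^T U = [[v1·u1, v1·u2], [v2·u1, v2·u2]] = [[-12, 10], [2, 2]], and by the Sylvester determinant identity det(I_4 - U V^T) = det(I_2 - V^T U) = det([[13, -10], [-2, -1]]) = (13)(-1) - (-10)(-2) = -33. (Direct check: I - K =
[[1, 0, 0, 0],
 [3, 3, -4, -2],
 [-9, -7, 12, 3],
 [0, -1, -1, -2]]
has determinant -33.) The finite-dimensional Fredholm alternative says: either (I - K) is invertible, or ker(I - K) ≠ {0} and then range(I - K) = ker((I - K)^*)^⊥, with dim ker(I - K) = dim ker((I - K)^*). Since det(I - K) ≠ 0, 1 is not an eigenvalue of K and ker(I - K) = {0}, so we are in the first case: for every y there is a unique x = (I - K)^(-1) y. (Explicitly, by the Woodbury identity, (I - U V^T)^(-1) = I + U (I_2 - G)^(-1) V^T.)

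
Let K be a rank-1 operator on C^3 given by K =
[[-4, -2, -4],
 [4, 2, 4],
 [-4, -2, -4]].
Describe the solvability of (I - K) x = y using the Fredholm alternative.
(I - K) is invertible (det(I - K) = 7 ≠ 0), so for every y in C^3 the equation (I - K) x = y has a unique solution.

K has rank 1, so it is an outer product K = u v^T: every row of K is a multiple of one row vector. Reading off the entries, u = (-2, 2, -2) and v = (2, 1, 2) (row i of K equals u_i·v^T). A rank-one matrix u v^T satisfies K u = u (v·u) and kills the (2)-dimensional subspace v^⊥, so its characteristic polynomial is lambda^2 (lambda - v·u) with v·u = tr K = -6. Hence the eigenvalues of I - K are 1 (multiplicity 2) and 1 - (-6) = 7, so det(I - K) = 7. (Direct check: I - K =
[[5, 2, 4],
 [-4, -1, -4],
 [4, 2, 5]]
has determinant 7.) The finite-dimensional Fredholm alternative says: either (I - K) is invertible, or ker(I - K) ≠ {0} and then range(I - K) = ker((I - K)^*)^⊥, with dim ker(I - K) = dim ker((I - K)^*). Since det(I - K) ≠ 0, 1 is not an eigenvalue of K and ker(I - K) = {0}, so we are in the first case: for every y there is a unique x = (I - K)^(-1) y. Explicitly, by the Sherman–Morrison formula, (I - u v^T)^(-1) = I + u v^T/(1 - v·u), i.e. (I - K)^(-1) = I + K/(7).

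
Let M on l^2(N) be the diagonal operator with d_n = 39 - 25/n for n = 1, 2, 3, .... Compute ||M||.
||M|| = 39

For a diagonal operator on l^2 with entries d_n, ||M|| = sup_n |d_n|. Here d_1 = 14, d_2 = 53/2, ..., and d_n = 39 - 25/n increases monotonically toward 39. All terms lie in [14, 39), so |d_n| = d_n and the supremum is the limit 39, which is not attained by any individual d_n. Hence ||M|| = 39.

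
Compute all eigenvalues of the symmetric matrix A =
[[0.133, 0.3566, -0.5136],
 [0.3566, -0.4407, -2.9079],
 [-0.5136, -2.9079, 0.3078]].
sigma(A) ≈ {-3, 0, 3}

A is real symmetric, so its spectrum consists of real eigenvalues. Expanding the characteristic polynomial of the displayed matrix gives
  det(λ I - A) = p(λ) = λ^3 + (0)λ^2 + (-9)λ + (0).
Solving p(λ) = 0 yields eigenvalues ≈ -3, 0, 3. (A is shown rounded to 4 decimals, so these recover the underlying integer eigenvalues to within that precision.)
Verification: the trace of A = 0 equals the sum of eigenvalues 0, and det(A) ≈ -0.0004 matches the eigenvalue product 0.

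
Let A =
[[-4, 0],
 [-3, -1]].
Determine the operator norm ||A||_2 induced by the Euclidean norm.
||A||_2 = sqrt((26 + sqrt(612))/2) ≈ 5.0368 (= sqrt(largest eigenvalue of A^T A))

||A||_2 = sigma_max(A) = sqrt(lambda_max(A^T A)). Form the symmetric matrix M = A^T A =
[[25, 3],
 [3, 1]].
Its characteristic polynomial (trace, determinant of M give the coefficients) is
  p(λ) = det(λ I - M) = λ^2 - 26λ + 16.
For λ^2 - 26λ + 16 the discriminant is 612. It is nonnegative but not a perfect square, so the roots are real and irrational: λ = (26 ± sqrt(612))/2 ≈ 25.3693, 0.6307.
So the eigenvalues of A^T A are ≈ 0.6307, 25.3693 (all ≥ 0, as they must be for A^T A). The largest is λ_max = (26 + sqrt(612))/2 ≈ 25.3693, hence ||A||_2 = sqrt(λ_max) = sqrt((26 + sqrt(612))/2) ≈ 5.0368.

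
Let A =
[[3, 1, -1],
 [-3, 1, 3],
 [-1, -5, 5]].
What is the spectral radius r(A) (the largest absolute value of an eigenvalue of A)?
r(A) ≈ 4.9759

The eigenvalues of A are the roots of its characteristic polynomial. With M = A (coefficients from the trace, the sum of principal 2x2 minors, and det A):
  p(λ) = det(λ I - M) = λ^3 - 9λ^2 + 40λ - 56.
No integer candidate from the rational root theorem (±divisors of 56) is a root, so the roots are irrational. The cubic discriminant is Δ = -11488 < 0, so there is one real root and a complex-conjugate pair. p(2) = -4 and p(3) = 10 have opposite signs, so a root lies in (2, 3); Newton's method refines it to λ ≈ 2.2617. Dividing out (λ - (2.2617)) leaves approximately λ^2 - 6.7383λ + 24.7599. For λ^2 - 6.7383λ + 24.7599 the discriminant is -53.6352. It is negative, so the remaining roots are the complex-conjugate pair λ ≈ 3.3691 ± 3.6618i. Their product equals the constant term, so |λ|^2 ≈ 24.7599 and |λ| ≈ 4.9759.
Thus the eigenvalues (to 4 decimals) are 2.2617 (modulus 2.2617); 3.3691 ± 3.6618i (modulus 4.9759). The spectral radius is the largest modulus: r(A) ≈ 4.9759. (Cross-check: r(A) ≤ ||A||_2 ≈ 7.797; equality holds whenever A is normal, though it can also hold for some non-normal A.)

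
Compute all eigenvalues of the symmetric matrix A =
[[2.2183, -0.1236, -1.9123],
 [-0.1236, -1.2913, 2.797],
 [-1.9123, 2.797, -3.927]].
sigma(A) ≈ {-6, 0, 3}

A is real symmetric, so its spectrum consists of real eigenvalues. Expanding the characteristic polynomial of the displayed matrix gives
  det(λ I - A) = p(λ) = λ^3 + (3)λ^2 + (-18)λ + (0.001).
Solving p(λ) = 0 yields eigenvalues ≈ -6, 0, 3. (A is shown rounded to 4 decimals, so these recover the underlying integer eigenvalues to within that precision.)
Verification: the trace of A = -3 equals the sum of eigenvalues -3, and det(A) ≈ -0.0010 matches the eigenvalue product 0.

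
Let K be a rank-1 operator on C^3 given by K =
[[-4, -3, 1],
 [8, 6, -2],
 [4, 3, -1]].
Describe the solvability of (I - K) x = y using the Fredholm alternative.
(I - K) is singular (det(I - K) = 0, i.e. 1 ∈ sigma(K)). (I - K) x = y is solvable iff y ⊥ ker((I - K)^*) = span{(-4, -3, 1)}, i.e. iff -4y_1 - 3y_2 + y_3 = 0. When solvable, the solutions are x = y + c·(1, -2, -1), c arbitrary (ker(I - K) = span{(1, -2, -1)}, dimension 1).

K has rank 1, so it is an outer product K = u v^T: every row of K is a multiple of one row vector. Reading off the entries, u = (1, -2, -1) and v = (-4, -3, 1) (row i of K equals u_i·v^T). A rank-one matrix u v^T satisfies K u = u (v·u) and kills the (2)-dimensional subspace v^⊥, so its characteristic polynomial is lambda^2 (lambda - v·u) with v·u = tr K = 1. Hence the eigenvalues of I - K are 1 (multiplicity 2) and 1 - (1) = 0, so det(I - K) = 0. (Direct check: I - K =
[[5, 3, -1],
 [-8, -5, 2],
 [-4, -3, 2]]
has determinant 0.) So 1 is an eigenvalue of K and (I - K) is not invertible. The finite-dimensional Fredholm alternative says: either (I - K) is invertible, or ker(I - K) ≠ {0} and then range(I - K) = ker((I - K)^*)^⊥, with dim ker(I - K) = dim ker((I - K)^*). We are in the second case, so we need both kernels. Kernel of I - K: (I - K) u = u - u (v·u) = u - u = 0, so ker(I - K) = span{u} = span{(1, -2, -1)} (it is exactly 1-dimensional because rank(I - K) = 2). Kernel of the adjoint: K is real, so (I - K)^* = I - K^T = I - v u^T, and (I - v u^T) v = v - v (u·v) = 0; hence ker((I - K)^*) = span{v} = span{(-4, -3, 1)}. Therefore (I - K) x = y is solvable iff <y, v> = 0, i.e. iff -4y_1 - 3y_2 + y_3 = 0. When this holds, K y = u (v·y) = 0, so (I - K) y = y and x = y is a particular solution; the full solution set is the line x = y + c·u = y + c·(1, -2, -1), c ∈ C.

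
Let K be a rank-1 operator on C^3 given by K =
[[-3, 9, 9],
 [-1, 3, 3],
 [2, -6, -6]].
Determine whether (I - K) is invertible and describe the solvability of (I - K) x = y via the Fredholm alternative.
(I - K) is invertible (det(I - K) = 7 ≠ 0), so for every y in C^3 the equation (I - K) x = y has a unique solution.

K has rank 1, so it is an outer product K = u v^T: every row of K is a multiple of one row vector. Reading off the entries, u = (3, 1, -2) and v = (-1, 3, 3) (row i of K equals u_i·v^T). A rank-one matrix u v^T satisfies K u = u (v·u) and kills the (2)-dimensional subspace v^⊥, so its characteristic polynomial is lambda^2 (lambda - v·u) with v·u = tr K = -6. Hence the eigenvalues of I - K are 1 (multiplicity 2) and 1 - (-6) = 7, so det(I - K) = 7. (Direct check: I - K =
[[4, -9, -9],
 [1, -2, -3],
 [-2, 6, 7]]
has determinant 7.) The finite-dimensional Fredholm alternative says: either (I - K) is invertible, or ker(I - K) ≠ {0} and then range(I - K) = ker((I - K)^*)^⊥, with dim ker(I - K) = dim ker((I - K)^*). Since det(I - K) ≠ 0, 1 is not an eigenvalue of K and ker(I - K) = {0}, so we are in the first case: for every y there is a unique x = (I - K)^(-1) y. Explicitly, by the Sherman–Morrison formula, (I - u v^T)^(-1) = I + u v^T/(1 - v·u), i.e. (I - K)^(-1) = I + K/(7).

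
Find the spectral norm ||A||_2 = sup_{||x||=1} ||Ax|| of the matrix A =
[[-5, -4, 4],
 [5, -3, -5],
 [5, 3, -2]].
||A||_2 ≈ 11.0298 (= sqrt(largest eigenvalue of A^T A))

||A||_2 = sigma_max(A) = sqrt(lambda_max(A^T A)). Form the symmetric matrix M = A^T A =
[[75, 20, -55],
 [20, 34, -7],
 [-55, -7, 45]].
Its characteristic polynomial (trace, sum of principal 2x2 minors, determinant of M give the coefficients) is
  p(λ) = det(λ I - M) = λ^3 - 154λ^2 + 3981λ - 5625.
No integer candidate from the rational root theorem (±divisors of 5625) is a root, so the roots are irrational. The cubic discriminant is Δ = 102533934537 > 0, so there are three distinct real roots. p(1) = -1797 and p(2) = 1729 have opposite signs, so a root lies in (1, 2); Newton's method refines it to λ ≈ 1.499. p(30) = 2205 and p(31) = -417 have opposite signs, so a root lies in (30, 31); Newton's method refines it to λ ≈ 30.8441. p(121) = -7077 and p(122) = 3769 have opposite signs, so a root lies in (121, 122); Newton's method refines it to λ ≈ 121.6569. Check (Vieta): the three roots sum to 154, matching tr M = 154.
So the eigenvalues of A^T A are ≈ 1.499, 30.8441, 121.6569 (all ≥ 0, as they must be for A^T A). The largest is λ_max ≈ 121.6569, hence ||A||_2 = sqrt(λ_max) ≈ 11.0298.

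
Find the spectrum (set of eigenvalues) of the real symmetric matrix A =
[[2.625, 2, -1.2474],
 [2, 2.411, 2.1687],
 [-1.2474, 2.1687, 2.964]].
sigma(A) ≈ {-1, 4, 5}

A is real symmetric, so its spectrum consists of real eigenvalues. Expanding the characteristic polynomial of the displayed matrix gives
  det(λ I - A) = p(λ) = λ^3 + (-8)λ^2 + (11)λ + (20).
Solving p(λ) = 0 yields eigenvalues ≈ -1, 4, 5. (A is shown rounded to 4 decimals, so these recover the underlying integer eigenvalues to within that precision.)
Verification: the trace of A = 8 equals the sum of eigenvalues 8, and det(A) ≈ -20.0002 matches the eigenvalue product -20.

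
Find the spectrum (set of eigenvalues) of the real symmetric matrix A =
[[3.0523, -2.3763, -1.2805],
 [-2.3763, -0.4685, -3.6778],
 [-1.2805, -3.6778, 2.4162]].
sigma(A) ≈ {-4, 4, 5}

A is real symmetric, so its spectrum consists of real eigenvalues. Expanding the characteristic polynomial of the displayed matrix gives
  det(λ I - A) = p(λ) = λ^3 + (-5)λ^2 + (-16)λ + (79.9988).
Solving p(λ) = 0 yields eigenvalues ≈ -4, 4, 5. (A is shown rounded to 4 decimals, so these recover the underlying integer eigenvalues to within that precision.)
Verification: the trace of A = 5 equals the sum of eigenvalues 5, and det(A) ≈ -79.9988 matches the eigenvalue product -80.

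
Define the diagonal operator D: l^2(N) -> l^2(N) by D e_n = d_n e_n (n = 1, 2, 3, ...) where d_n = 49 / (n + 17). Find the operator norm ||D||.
||D|| = 49/18 (attained at n = 1)

For D diagonal, ||D|| = sup_n |d_n| = sup_n 49/(n + 17). This is positive and strictly decreasing in n, so the supremum is attained at n = 1: d_1 = 49/(1 + 17) = 49/18. Hence ||D|| = 49/18.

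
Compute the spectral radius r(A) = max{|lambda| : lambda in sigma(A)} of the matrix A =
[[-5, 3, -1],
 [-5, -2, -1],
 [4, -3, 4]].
r(A) ≈ 4.6956

The eigenvalues of A are the roots of its characteristic polynomial. With M = A (coefficients from the trace, the sum of principal 2x2 minors, and det A):
  p(λ) = det(λ I - M) = λ^3 + 3λ^2 - 2λ - 80.
No integer candidate from the rational root theorem (±divisors of 80) is a root, so the roots are irrational. The cubic discriminant is Δ = -155452 < 0, so there is one real root and a complex-conjugate pair. p(3) = -32 and p(4) = 24 have opposite signs, so a root lies in (3, 4); Newton's method refines it to λ ≈ 3.6283. Dividing out (λ - (3.6283)) leaves approximately λ^2 + 6.6283λ + 22.0491. For λ^2 + 6.6283λ + 22.0491 the discriminant is -44.2625. It is negative, so the remaining roots are the complex-conjugate pair λ ≈ -3.3141 ± 3.3265i. Their product equals the constant term, so |λ|^2 ≈ 22.0491 and |λ| ≈ 4.6956.
Thus the eigenvalues (to 4 decimals) are 3.6283 (modulus 3.6283); -3.3141 ± 3.3265i (modulus 4.6956). The spectral radius is the largest modulus: r(A) ≈ 4.6956. (Cross-check: r(A) ≤ ||A||_2 ≈ 9.1843; equality holds whenever A is normal, though it can also hold for some non-normal A.)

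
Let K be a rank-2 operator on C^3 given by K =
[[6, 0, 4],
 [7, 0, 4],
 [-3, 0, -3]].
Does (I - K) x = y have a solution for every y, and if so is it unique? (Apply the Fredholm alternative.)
(I - K) is invertible (det(I - K) = -8 ≠ 0), so for every y in C^3 the equation (I - K) x = y has a unique solution.

K has rank 2 and factors as K = U V^T = u1 v1^T + u2 v2^T with u1 = (2, 3, 0), v1 = (2, 0, 1), u2 = (2, 1, -3), v2 = (1, 0, 1) (multiplying out reproduces the displayed K). The nonzero eigenvalues of U V^T coincide with those of the 2 x 2 matrix G = V^T U = [[v1·u1, v1·u2], [v2·u1, v2·u2]] = [[4, 1], [2, -1]], and by the Sylvester determinant identity det(I_3 - U V^T) = det(I_2 - V^T U) = det([[-3, -1], [-2, 2]]) = (-3)(2) - (-1)(-2) = -8. (Direct check: I - K =
[[-5, 0, -4],
 [-7, 1, -4],
 [3, 0, 4]]
has determinant -8.) The finite-dimensional Fredholm alternative says: either (I - K) is invertible, or ker(I - K) ≠ {0} and then range(I - K) = ker((I - K)^*)^⊥, with dim ker(I - K) = dim ker((I - K)^*). Since det(I - K) ≠ 0, 1 is not an eigenvalue of K and ker(I - K) = {0}, so we are in the first case: for every y there is a unique x = (I - K)^(-1) y. (Explicitly, by the Woodbury identity, (I - U V^T)^(-1) = I + U (I_2 - G)^(-1) V^T.)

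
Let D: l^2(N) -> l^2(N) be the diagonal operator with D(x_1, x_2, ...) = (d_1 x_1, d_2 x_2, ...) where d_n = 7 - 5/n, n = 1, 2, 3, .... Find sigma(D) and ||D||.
sigma(D) = {7 - 5/n : n ≥ 1} ∪ {7}; ||D|| = 7

A bounded diagonal operator on l^2 with diagonal entries d_n has spectrum equal to the closure of {d_n : n ≥ 1}: every d_n is an eigenvalue (with eigenvector e_n), so {d_n} ⊂ sigma(D); the spectrum is closed, so its closure is too; and for lambda not in the closure, (D - lambda I) has bounded inverse (the diagonal entries 1/(d_n - lambda) are bounded). For our sequence d_n = 7 - 5/n, n = 1, 2, 3, ...:
  - {d_n} = {7 - 5/n : n ≥ 1}; the only limit point is 7
  - closure = {7 - 5/n : n ≥ 1} ∪ {7}
For the norm: a diagonal operator has ||D|| = sup_n |d_n|. Here d_n = 7 - 5/n increases monotonically from d_1 = 2 toward 7, with all terms in [2, 7); so sup_n |d_n| = 7 (the supremum is the limit, not attained). So ||D|| = 7.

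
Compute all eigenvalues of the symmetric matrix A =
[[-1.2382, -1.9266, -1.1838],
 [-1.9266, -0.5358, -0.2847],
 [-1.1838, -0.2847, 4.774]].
sigma(A) ≈ {-3, 1, 5}

A is real symmetric, so its spectrum consists of real eigenvalues. Expanding the characteristic polynomial of the displayed matrix gives
  det(λ I - A) = p(λ) = λ^3 + (-3)λ^2 + (-13)λ + (15).
Solving p(λ) = 0 yields eigenvalues ≈ -3, 1, 5. (A is shown rounded to 4 decimals, so these recover the underlying integer eigenvalues to within that precision.)
Verification: the trace of A = 3 equals the sum of eigenvalues 3, and det(A) ≈ -15.0003 matches the eigenvalue product -15.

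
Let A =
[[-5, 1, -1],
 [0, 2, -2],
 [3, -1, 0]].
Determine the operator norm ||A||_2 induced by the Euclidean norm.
||A||_2 ≈ 6.1071 (= sqrt(largest eigenvalue of A^T A))

||A||_2 = sigma_max(A) = sqrt(lambda_max(A^T A)). Form the symmetric matrix M = A^T A =
[[34, -8, 5],
 [-8, 6, -5],
 [5, -5, 5]].
Its characteristic polynomial (trace, sum of principal 2x2 minors, determinant of M give the coefficients) is
  p(λ) = det(λ I - M) = λ^3 - 45λ^2 + 290λ - 100.
No integer candidate from the rational root theorem (±divisors of 100) is a root, so the roots are irrational. The cubic discriminant is Δ = 59516500 > 0, so there are three distinct real roots. p(0) = -100 and p(1) = 146 have opposite signs, so a root lies in (0, 1); Newton's method refines it to λ ≈ 0.3654. p(7) = 68 and p(8) = -148 have opposite signs, so a root lies in (7, 8); Newton's method refines it to λ ≈ 7.3383. p(37) = -322 and p(38) = 812 have opposite signs, so a root lies in (37, 38); Newton's method refines it to λ ≈ 37.2963. Check (Vieta): the three roots sum to 45, matching tr M = 45.
So the eigenvalues of A^T A are ≈ 0.3654, 7.3383, 37.2963 (all ≥ 0, as they must be for A^T A). The largest is λ_max ≈ 37.2963, hence ||A||_2 = sqrt(λ_max) ≈ 6.1071.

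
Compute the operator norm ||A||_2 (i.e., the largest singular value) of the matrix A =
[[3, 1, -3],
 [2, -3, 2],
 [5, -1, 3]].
||A||_2 ≈ 6.8755 (= sqrt(largest eigenvalue of A^T A))

||A||_2 = sigma_max(A) = sqrt(lambda_max(A^T A)). Form the symmetric matrix M = A^T A =
[[38, -8, 10],
 [-8, 11, -12],
 [10, -12, 22]].
Its characteristic polynomial (trace, sum of principal 2x2 minors, determinant of M give the coefficients) is
  p(λ) = det(λ I - M) = λ^3 - 71λ^2 + 1188λ - 3136.
No integer candidate from the rational root theorem (±divisors of 3136) is a root, so the roots are irrational. The cubic discriminant is Δ = 413987344 > 0, so there are three distinct real roots. p(3) = -184 and p(4) = 544 have opposite signs, so a root lies in (3, 4); Newton's method refines it to λ ≈ 3.2376. p(20) = 224 and p(21) = -238 have opposite signs, so a root lies in (20, 21); Newton's method refines it to λ ≈ 20.49. p(47) = -316 and p(48) = 896 have opposite signs, so a root lies in (47, 48); Newton's method refines it to λ ≈ 47.2724. Check (Vieta): the three roots sum to 71, matching tr M = 71.
So the eigenvalues of A^T A are ≈ 3.2376, 20.49, 47.2724 (all ≥ 0, as they must be for A^T A). The largest is λ_max ≈ 47.2724, hence ||A||_2 = sqrt(λ_max) ≈ 6.8755.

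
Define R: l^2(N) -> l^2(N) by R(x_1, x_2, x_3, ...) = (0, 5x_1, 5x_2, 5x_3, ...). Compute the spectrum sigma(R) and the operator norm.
sigma(R) = closed disk {z in C : |z| ≤ 5}; ||R|| = 5

Note R = 5·U where U is the unit right shift (U x)_k = x_{k-1} (with x_0 := 0); so ||R|| = 5||U|| and sigma(R) = 5·sigma(U). ||R x||^2 = sum_{k≥1} |5x_k|^2 = 25||x||^2, so ||R|| = 5 and sigma(R) ⊂ {|z| ≤ 5}. For any |lambda| < 5, the equation (R - lambda I) x = 0 forces x_1 = 0, then 5x_k = lambda x_{k+1} ⇒ x = 0, so R has no eigenvalues. But (R - lambda I) is not surjective for |lambda| < 5: solving (R - lambda I) x = e_1 would require x_n proportional to (lambda/5)^(-n), which is not in l^2. So every |lambda| < 5 lies in the residual spectrum. The boundary |lambda| = 5 is in the approximate point spectrum (the spectrum is closed). Hence sigma(R) is the closed disk of radius 5.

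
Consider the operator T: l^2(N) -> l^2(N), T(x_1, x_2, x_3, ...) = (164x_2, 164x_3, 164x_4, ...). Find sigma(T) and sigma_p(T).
sigma(T) = closed disk {z in C : |z| ≤ 164}; sigma_p(T) = open disk {z in C : |z| < 164}

Note T = 164·V where V is the unit left shift (V x)_k = x_{k+1}; so sigma(T) = 164·sigma(V) and ||T|| = 164||V||. ||T x||^2 = 26896sum_{k≥2} |x_k|^2 ≤ 26896||x||^2, with equality on {x : x_1 = 0}, so ||T|| = 164. For any lambda with |lambda| < 164, set r = lambda/164 (|r| < 1); the vector x = (1, r, r^2, ...) is in l^2 and satisfies T x = 164(r, r^2, ...) = lambda x, so lambda is an eigenvalue. On the boundary |lambda| = 164 the geometric series diverges, so no l^2 eigenvector exists, but these lambda lie in the approximate point spectrum. Hence sigma(T) is the closed disk of radius 164 and sigma_p(T) is the open disk.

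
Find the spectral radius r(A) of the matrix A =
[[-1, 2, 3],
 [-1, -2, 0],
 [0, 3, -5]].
r(A) ≈ 5.5057

The eigenvalues of A are the roots of its characteristic polynomial. With M = A (coefficients from the trace, the sum of principal 2x2 minors, and det A):
  p(λ) = det(λ I - M) = λ^3 + 8λ^2 + 19λ + 29.
No integer candidate from the rational root theorem (±divisors of 29) is a root, so the roots are irrational. The cubic discriminant is Δ = -7087 < 0, so there is one real root and a complex-conjugate pair. p(-6) = -13 and p(-5) = 9 have opposite signs, so a root lies in (-6, -5); Newton's method refines it to λ ≈ -5.5057. Dividing out (λ - (-5.5057)) leaves approximately λ^2 + 2.4943λ + 5.2672. For λ^2 + 2.4943λ + 5.2672 the discriminant is -14.8476. It is negative, so the remaining roots are the complex-conjugate pair λ ≈ -1.2471 ± 1.9266i. Their product equals the constant term, so |λ|^2 ≈ 5.2672 and |λ| ≈ 2.295.
Thus the eigenvalues (to 4 decimals) are -5.5057 (modulus 5.5057); -1.2471 ± 1.9266i (modulus 2.295). The spectral radius is the largest modulus: r(A) ≈ 5.5057. (Cross-check: r(A) ≤ ||A||_2 ≈ 6.1717; equality holds whenever A is normal, though it can also hold for some non-normal A.)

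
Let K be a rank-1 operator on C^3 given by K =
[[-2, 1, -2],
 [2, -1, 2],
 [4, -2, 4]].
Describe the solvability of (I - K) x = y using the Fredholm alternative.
(I - K) is singular (det(I - K) = 0, i.e. 1 ∈ sigma(K)). (I - K) x = y is solvable iff y ⊥ ker((I - K)^*) = span{(-2, 1, -2)}, i.e. iff -2y_1 + y_2 - 2y_3 = 0. When solvable, the solutions are x = y + c·(1, -1, -2), c arbitrary (ker(I - K) = span{(1, -1, -2)}, dimension 1).

K has rank 1, so it is an outer product K = u v^T: every row of K is a multiple of one row vector. Reading off the entries, u = (1, -1, -2) and v = (-2, 1, -2) (row i of K equals u_i·v^T). A rank-one matrix u v^T satisfies K u = u (v·u) and kills the (2)-dimensional subspace v^⊥, so its characteristic polynomial is lambda^2 (lambda - v·u) with v·u = tr K = 1. Hence the eigenvalues of I - K are 1 (multiplicity 2) and 1 - (1) = 0, so det(I - K) = 0. (Direct check: I - K =
[[3, -1, 2],
 [-2, 2, -2],
 [-4, 2, -3]]
has determinant 0.) So 1 is an eigenvalue of K and (I - K) is not invertible. The finite-dimensional Fredholm alternative says: either (I - K) is invertible, or ker(I - K) ≠ {0} and then range(I - K) = ker((I - K)^*)^⊥, with dim ker(I - K) = dim ker((I - K)^*). We are in the second case, so we need both kernels. Kernel of I - K: (I - K) u = u - u (v·u) = u - u = 0, so ker(I - K) = span{u} = span{(1, -1, -2)} (it is exactly 1-dimensional because rank(I - K) = 2). Kernel of the adjoint: K is real, so (I - K)^* = I - K^T = I - v u^T, and (I - v u^T) v = v - v (u·v) = 0; hence ker((I - K)^*) = span{v} = span{(-2, 1, -2)}. Therefore (I - K) x = y is solvable iff <y, v> = 0, i.e. iff -2y_1 + y_2 - 2y_3 = 0. When this holds, K y = u (v·y) = 0, so (I - K) y = y and x = y is a particular solution; the full solution set is the line x = y + c·u = y + c·(1, -1, -2), c ∈ C.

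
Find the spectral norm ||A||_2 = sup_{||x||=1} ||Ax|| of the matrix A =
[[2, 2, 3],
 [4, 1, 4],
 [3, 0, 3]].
||A||_2 ≈ 8.0813 (= sqrt(largest eigenvalue of A^T A))

||A||_2 = sigma_max(A) = sqrt(lambda_max(A^T A)). Form the symmetric matrix M = A^T A =
[[29, 8, 31],
 [8, 5, 10],
 [31, 10, 34]].
Its characteristic polynomial (trace, sum of principal 2x2 minors, determinant of M give the coefficients) is
  p(λ) = det(λ I - M) = λ^3 - 68λ^2 + 176λ - 9.
No integer candidate from the rational root theorem (±divisors of 9) is a root, so the roots are irrational. The cubic discriminant is Δ = 112042997 > 0, so there are three distinct real roots. p(0) = -9 and p(1) = 100 have opposite signs, so a root lies in (0, 1); Newton's method refines it to λ ≈ 0.0522. p(2) = 79 and p(3) = -66 have opposite signs, so a root lies in (2, 3); Newton's method refines it to λ ≈ 2.6407. p(65) = -1244 and p(66) = 2895 have opposite signs, so a root lies in (65, 66); Newton's method refines it to λ ≈ 65.3072. Check (Vieta): the three roots sum to 68, matching tr M = 68.
So the eigenvalues of A^T A are ≈ 0.0522, 2.6407, 65.3072 (all ≥ 0, as they must be for A^T A). The largest is λ_max ≈ 65.3072, hence ||A||_2 = sqrt(λ_max) ≈ 8.0813.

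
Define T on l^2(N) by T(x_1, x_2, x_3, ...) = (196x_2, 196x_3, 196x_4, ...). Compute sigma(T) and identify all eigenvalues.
sigma(T) = closed disk {z in C : |z| ≤ 196}; sigma_p(T) = open disk {z in C : |z| < 196}

Note T = 196·V where V is the unit left shift (V x)_k = x_{k+1}; so sigma(T) = 196·sigma(V) and ||T|| = 196||V||. ||T x||^2 = 38416sum_{k≥2} |x_k|^2 ≤ 38416||x||^2, with equality on {x : x_1 = 0}, so ||T|| = 196. For any lambda with |lambda| < 196, set r = lambda/196 (|r| < 1); the vector x = (1, r, r^2, ...) is in l^2 and satisfies T x = 196(r, r^2, ...) = lambda x, so lambda is an eigenvalue. On the boundary |lambda| = 196 the geometric series diverges, so no l^2 eigenvector exists, but these lambda lie in the approximate point spectrum. Hence sigma(T) is the closed disk of radius 196 and sigma_p(T) is the open disk.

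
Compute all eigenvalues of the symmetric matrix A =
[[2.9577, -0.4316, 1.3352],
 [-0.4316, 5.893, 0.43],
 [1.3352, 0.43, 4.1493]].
sigma(A) ≈ {2, 5, 6}

A is real symmetric, so its spectrum consists of real eigenvalues. Expanding the characteristic polynomial of the displayed matrix gives
  det(λ I - A) = p(λ) = λ^3 + (-13)λ^2 + (52)λ + (-60).
Solving p(λ) = 0 yields eigenvalues ≈ 2, 5, 6. (A is shown rounded to 4 decimals, so these recover the underlying integer eigenvalues to within that precision.)
Verification: the trace of A = 13 equals the sum of eigenvalues 13, and det(A) ≈ 60.0000 matches the eigenvalue product 60.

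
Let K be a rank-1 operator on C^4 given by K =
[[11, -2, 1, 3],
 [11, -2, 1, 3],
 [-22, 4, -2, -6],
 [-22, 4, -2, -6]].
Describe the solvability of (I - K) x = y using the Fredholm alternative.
(I - K) is singular (det(I - K) = 0, i.e. 1 ∈ sigma(K)). (I - K) x = y is solvable iff y ⊥ ker((I - K)^*) = span{(11, -2, 1, 3)}, i.e. iff 11y_1 - 2y_2 + y_3 + 3y_4 = 0. When solvable, the solutions are x = y + c·(1, 1, -2, -2), c arbitrary (ker(I - K) = span{(1, 1, -2, -2)}, dimension 1).

K has rank 1, so it is an outer product K = u v^T: every row of K is a multiple of one row vector. Reading off the entries, u = (1, 1, -2, -2) and v = (11, -2, 1, 3) (row i of K equals u_i·v^T). A rank-one matrix u v^T satisfies K u = u (v·u) and kills the (3)-dimensional subspace v^⊥, so its characteristic polynomial is lambda^3 (lambda - v·u) with v·u = tr K = 1. Hence the eigenvalues of I - K are 1 (multiplicity 3) and 1 - (1) = 0, so det(I - K) = 0. (Direct check: I - K =
[[-10, 2, -1, -3],
 [-11, 3, -1, -3],
 [22, -4, 3, 6],
 [22, -4, 2, 7]]
has determinant 0.) So 1 is an eigenvalue of K and (I - K) is not invertible. The finite-dimensional Fredholm alternative says: either (I - K) is invertible, or ker(I - K) ≠ {0} and then range(I - K) = ker((I - K)^*)^⊥, with dim ker(I - K) = dim ker((I - K)^*). We are in the second case, so we need both kernels. Kernel of I - K: (I - K) u = u - u (v·u) = u - u = 0, so ker(I - K) = span{u} = span{(1, 1, -2, -2)} (it is exactly 1-dimensional because rank(I - K) = 3). Kernel of the adjoint: K is real, so (I - K)^* = I - K^T = I - v u^T, and (I - v u^T) v = v - v (u·v) = 0; hence ker((I - K)^*) = span{v} = span{(11, -2, 1, 3)}. Therefore (I - K) x = y is solvable iff <y, v> = 0, i.e. iff 11y_1 - 2y_2 + y_3 + 3y_4 = 0. When this holds, K y = u (v·y) = 0, so (I - K) y = y and x = y is a particular solution; the full solution set is the line x = y + c·u = y + c·(1, 1, -2, -2), c ∈ C.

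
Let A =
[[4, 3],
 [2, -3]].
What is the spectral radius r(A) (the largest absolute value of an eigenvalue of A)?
r(A) = (1 + sqrt(73))/2 ≈ 4.772

The eigenvalues of A are the roots of its characteristic polynomial. With M = A (coefficients from the trace and determinant):
  p(λ) = det(λ I - M) = λ^2 - λ - 18.
For λ^2 - λ - 18 the discriminant is 73. It is nonnegative but not a perfect square, so the roots are real and irrational: λ = (1 ± sqrt(73))/2 ≈ 4.772, -3.772.
Thus the eigenvalues (to 4 decimals) are 4.772 (modulus 4.772); -3.772 (modulus 3.772). The spectral radius is the largest modulus: r(A) = (1 + sqrt(73))/2 ≈ 4.772. (Cross-check: r(A) ≤ ||A||_2 ≈ 5.0083; equality holds whenever A is normal, though it can also hold for some non-normal A.)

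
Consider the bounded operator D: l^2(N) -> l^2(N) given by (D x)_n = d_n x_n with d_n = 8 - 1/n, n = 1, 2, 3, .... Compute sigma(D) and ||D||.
sigma(D) = {8 - 1/n : n ≥ 1} ∪ {8}; ||D|| = 8

A bounded diagonal operator on l^2 with diagonal entries d_n has spectrum equal to the closure of {d_n : n ≥ 1}: every d_n is an eigenvalue (with eigenvector e_n), so {d_n} ⊂ sigma(D); the spectrum is closed, so its closure is too; and for lambda not in the closure, (D - lambda I) has bounded inverse (the diagonal entries 1/(d_n - lambda) are bounded). For our sequence d_n = 8 - 1/n, n = 1, 2, 3, ...:
  - {d_n} = {8 - 1/n : n ≥ 1}; the only limit point is 8
  - closure = {8 - 1/n : n ≥ 1} ∪ {8}
For the norm: a diagonal operator has ||D|| = sup_n |d_n|. Here d_n = 8 - 1/n increases monotonically from d_1 = 7 toward 8, with all terms in [7, 8); so sup_n |d_n| = 8 (the supremum is the limit, not attained). So ||D|| = 8.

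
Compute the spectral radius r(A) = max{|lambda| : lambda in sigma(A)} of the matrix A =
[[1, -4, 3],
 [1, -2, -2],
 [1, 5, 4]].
r(A) ≈ 4.3417

The eigenvalues of A are the roots of its characteristic polynomial. With M = A (coefficients from the trace, the sum of principal 2x2 minors, and det A):
  p(λ) = det(λ I - M) = λ^3 - 3λ^2 + 5λ - 47.
No integer candidate from the rational root theorem (±divisors of 47) is a root, so the roots are irrational. The cubic discriminant is Δ = -52304 < 0, so there is one real root and a complex-conjugate pair. p(4) = -11 and p(5) = 28 have opposite signs, so a root lies in (4, 5); Newton's method refines it to λ ≈ 4.3417. Dividing out (λ - (4.3417)) leaves approximately λ^2 + 1.3417λ + 10.8253. For λ^2 + 1.3417λ + 10.8253 the discriminant is -41.5009. It is negative, so the remaining roots are the complex-conjugate pair λ ≈ -0.6708 ± 3.2211i. Their product equals the constant term, so |λ|^2 ≈ 10.8253 and |λ| ≈ 3.2902.
Thus the eigenvalues (to 4 decimals) are 4.3417 (modulus 4.3417); -0.6708 ± 3.2211i (modulus 3.2902). The spectral radius is the largest modulus: r(A) ≈ 4.3417. (Cross-check: r(A) ≤ ||A||_2 ≈ 7.1741; equality holds whenever A is normal, though it can also hold for some non-normal A.)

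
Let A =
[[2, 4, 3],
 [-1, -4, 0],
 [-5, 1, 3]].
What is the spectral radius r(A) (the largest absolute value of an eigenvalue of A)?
r(A) ≈ 4.5976

The eigenvalues of A are the roots of its characteristic polynomial. With M = A (coefficients from the trace, the sum of principal 2x2 minors, and det A):
  p(λ) = det(λ I - M) = λ^3 - λ^2 + 5λ + 75.
No integer candidate from the rational root theorem (±divisors of 75) is a root, so the roots are irrational. The cubic discriminant is Δ = -158800 < 0, so there is one real root and a complex-conjugate pair. p(-4) = -25 and p(-3) = 24 have opposite signs, so a root lies in (-4, -3); Newton's method refines it to λ ≈ -3.5482. Dividing out (λ - (-3.5482)) leaves approximately λ^2 - 4.5482λ + 21.1377. For λ^2 - 4.5482λ + 21.1377 the discriminant is -63.8648. It is negative, so the remaining roots are the complex-conjugate pair λ ≈ 2.2741 ± 3.9958i. Their product equals the constant term, so |λ|^2 ≈ 21.1377 and |λ| ≈ 4.5976.
Thus the eigenvalues (to 4 decimals) are -3.5482 (modulus 3.5482); 2.2741 ± 3.9958i (modulus 4.5976). The spectral radius is the largest modulus: r(A) ≈ 4.5976. (Cross-check: r(A) ≤ ||A||_2 ≈ 6.5149; equality holds whenever A is normal, though it can also hold for some non-normal A.)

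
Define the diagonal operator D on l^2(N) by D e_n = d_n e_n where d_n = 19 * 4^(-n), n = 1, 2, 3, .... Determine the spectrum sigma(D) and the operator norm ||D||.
sigma(D) = {19 * 4^(-n) : n ≥ 1} ∪ {0}; ||D|| = 19/4

A bounded diagonal operator on l^2 with diagonal entries d_n has spectrum equal to the closure of {d_n : n ≥ 1}: every d_n is an eigenvalue (with eigenvector e_n), so {d_n} ⊂ sigma(D); the spectrum is closed, so its closure is too; and for lambda not in the closure, (D - lambda I) has bounded inverse (the diagonal entries 1/(d_n - lambda) are bounded). For our sequence d_n = 19 * 4^(-n), n = 1, 2, 3, ...:
  - {d_n} = {19 * 4^(-n) : n ≥ 1}; the only limit point is 0
  - closure = {19 * 4^(-n) : n ≥ 1} ∪ {0}
For the norm: a diagonal operator has ||D|| = sup_n |d_n|. Here d_n = 19 * 4^(-n) is positive and decreasing, so sup_n |d_n| = d_1 = 19/4. So ||D|| = 19/4.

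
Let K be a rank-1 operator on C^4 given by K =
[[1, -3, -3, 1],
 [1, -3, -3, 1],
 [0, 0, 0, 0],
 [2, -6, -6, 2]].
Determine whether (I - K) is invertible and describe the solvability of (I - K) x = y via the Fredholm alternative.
(I - K) is invertible (det(I - K) = 1 ≠ 0), so for every y in C^4 the equation (I - K) x = y has a unique solution.

K has rank 1, so it is an outer product K = u v^T: every row of K is a multiple of one row vector. Reading off the entries, u = (-1, -1, 0, -2) and v = (-1, 3, 3, -1) (row i of K equals u_i·v^T). A rank-one matrix u v^T satisfies K u = u (v·u) and kills the (3)-dimensional subspace v^⊥, so its characteristic polynomial is lambda^3 (lambda - v·u) with v·u = tr K = 0. Hence the eigenvalues of I - K are 1 (multiplicity 3) and 1 - (0) = 1, so det(I - K) = 1. (Direct check: I - K =
[[0, 3, 3, -1],
 [-1, 4, 3, -1],
 [0, 0, 1, 0],
 [-2, 6, 6, -1]]
has determinant 1.) The finite-dimensional Fredholm alternative says: either (I - K) is invertible, or ker(I - K) ≠ {0} and then range(I - K) = ker((I - K)^*)^⊥, with dim ker(I - K) = dim ker((I - K)^*). Since det(I - K) ≠ 0, 1 is not an eigenvalue of K and ker(I - K) = {0}, so we are in the first case: for every y there is a unique x = (I - K)^(-1) y. Explicitly, by the Sherman–Morrison formula, (I - u v^T)^(-1) = I + u v^T/(1 - v·u), i.e. (I - K)^(-1) = I + K.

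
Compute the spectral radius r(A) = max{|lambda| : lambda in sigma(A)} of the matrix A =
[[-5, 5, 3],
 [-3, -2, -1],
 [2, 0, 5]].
r(A) ≈ 5.3743

The eigenvalues of A are the roots of its characteristic polynomial. With M = A (coefficients from the trace, the sum of principal 2x2 minors, and det A):
  p(λ) = det(λ I - M) = λ^3 + 2λ^2 - 16λ - 127.
No integer candidate from the rational root theorem (±divisors of 127) is a root, so the roots are irrational. The cubic discriminant is Δ = -340859 < 0, so there is one real root and a complex-conjugate pair. p(5) = -32 and p(6) = 65 have opposite signs, so a root lies in (5, 6); Newton's method refines it to λ ≈ 5.3743. Dividing out (λ - (5.3743)) leaves approximately λ^2 + 7.3743λ + 23.6312. For λ^2 + 7.3743λ + 23.6312 the discriminant is -40.145. It is negative, so the remaining roots are the complex-conjugate pair λ ≈ -3.6871 ± 3.168i. Their product equals the constant term, so |λ|^2 ≈ 23.6312 and |λ| ≈ 4.8612.
Thus the eigenvalues (to 4 decimals) are 5.3743 (modulus 5.3743); -3.6871 ± 3.168i (modulus 4.8612). The spectral radius is the largest modulus: r(A) ≈ 5.3743. (Cross-check: r(A) ≤ ||A||_2 ≈ 7.7339; equality holds whenever A is normal, though it can also hold for some non-normal A.)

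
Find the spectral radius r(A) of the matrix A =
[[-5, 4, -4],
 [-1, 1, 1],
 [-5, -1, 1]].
r(A) ≈ 7.2567

The eigenvalues of A are the roots of its characteristic polynomial. With M = A (coefficients from the trace, the sum of principal 2x2 minors, and det A):
  p(λ) = det(λ I - M) = λ^3 + 3λ^2 - 24λ + 50.
No integer candidate from the rational root theorem (±divisors of 50) is a root, so the roots are irrational. The cubic discriminant is Δ = -77220 < 0, so there is one real root and a complex-conjugate pair. p(-8) = -78 and p(-7) = 22 have opposite signs, so a root lies in (-8, -7); Newton's method refines it to λ ≈ -7.2567. Dividing out (λ - (-7.2567)) leaves approximately λ^2 - 4.2567λ + 6.8901. For λ^2 - 4.2567λ + 6.8901 the discriminant is -9.4407. It is negative, so the remaining roots are the complex-conjugate pair λ ≈ 2.1284 ± 1.5363i. Their product equals the constant term, so |λ|^2 ≈ 6.8901 and |λ| ≈ 2.6249.
Thus the eigenvalues (to 4 decimals) are -7.2567 (modulus 7.2567); 2.1284 ± 1.5363i (modulus 2.6249). The spectral radius is the largest modulus: r(A) ≈ 7.2567. (Cross-check: r(A) ≤ ||A||_2 ≈ 8.0854; equality holds whenever A is normal, though it can also hold for some non-normal A.)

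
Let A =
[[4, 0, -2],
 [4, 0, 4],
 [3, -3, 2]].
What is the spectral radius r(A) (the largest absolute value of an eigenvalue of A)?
r(A) = sqrt(18) ≈ 4.2426

The eigenvalues of A are the roots of its characteristic polynomial. With M = A (coefficients from the trace, the sum of principal 2x2 minors, and det A):
  p(λ) = det(λ I - M) = λ^3 - 6λ^2 + 26λ - 72.
By the rational root theorem any rational root is an integer divisor of 72. Testing λ = 4: p(4) = 64 - 96 + 104 - 72 = 0, so λ = 4 is a root. Dividing out (λ - 4) leaves p(λ) = (λ - 4)(λ^2 - 2λ + 18). For λ^2 - 2λ + 18 the discriminant is -68. It is negative, so the roots are the complex-conjugate pair λ = 1 ± (sqrt(68)/2) i ≈ 1 ± 4.1231i. For a conjugate pair the product of the roots equals the constant term, so |λ|^2 = 18 and |λ| = sqrt(18) ≈ 4.2426.
Thus the eigenvalues (to 4 decimals) are 1 ± 4.1231i (modulus 4.2426); 4 (modulus 4). The spectral radius is the largest modulus: r(A) = sqrt(18) ≈ 4.2426. (Cross-check: r(A) ≤ ||A||_2 ≈ 7.184; equality holds whenever A is normal, though it can also hold for some non-normal A.)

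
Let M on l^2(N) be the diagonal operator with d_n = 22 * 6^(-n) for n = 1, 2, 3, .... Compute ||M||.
||M|| = 11/3 (attained at n = 1)

For M diagonal, ||M|| = sup_n |d_n|. The sequence d_n = 22 * 6^(-n) is positive and strictly decreasing (ratio 6^(-1) < 1), so the supremum is d_1 = 22/6 = 11/3. Hence ||M|| = 11/3.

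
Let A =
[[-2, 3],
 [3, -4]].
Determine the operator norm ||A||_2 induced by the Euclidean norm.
||A||_2 = sqrt((38 + sqrt(1440))/2) ≈ 6.1623 (= sqrt(largest eigenvalue of A^T A))

||A||_2 = sigma_max(A) = sqrt(lambda_max(A^T A)). Form the symmetric matrix M = A^T A =
[[13, -18],
 [-18, 25]].
Its characteristic polynomial (trace, determinant of M give the coefficients) is
  p(λ) = det(λ I - M) = λ^2 - 38λ + 1.
For λ^2 - 38λ + 1 the discriminant is 1440. It is nonnegative but not a perfect square, so the roots are real and irrational: λ = (38 ± sqrt(1440))/2 ≈ 37.9737, 0.0263.
So the eigenvalues of A^T A are ≈ 0.0263, 37.9737 (all ≥ 0, as they must be for A^T A). The largest is λ_max = (38 + sqrt(1440))/2 ≈ 37.9737, hence ||A||_2 = sqrt(λ_max) = sqrt((38 + sqrt(1440))/2) ≈ 6.1623.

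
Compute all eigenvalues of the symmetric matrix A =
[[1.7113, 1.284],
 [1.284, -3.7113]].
sigma(A) ≈ {-4, 2}

A is real symmetric, so its spectrum consists of real eigenvalues. Expanding the characteristic polynomial of the displayed matrix gives
  det(λ I - A) = p(λ) = λ^2 + (2)λ + (-8).
Solving p(λ) = 0 yields eigenvalues ≈ -4, 2. (A is shown rounded to 4 decimals, so these recover the underlying integer eigenvalues to within that precision.)
Verification: the trace of A = -2 equals the sum of eigenvalues -2, and det(A) ≈ -7.9998 matches the eigenvalue product -8.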